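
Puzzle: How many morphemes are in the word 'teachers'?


Decomposition: teach (root) + -er (suffix) + -s (plural) = 3 morpheme(s)

3 morphemes


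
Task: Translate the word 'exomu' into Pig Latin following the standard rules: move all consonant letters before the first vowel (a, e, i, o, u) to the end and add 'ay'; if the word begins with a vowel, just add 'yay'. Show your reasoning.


'exomu' starts with a vowel, so add 'yay': 'exomuyay'.

exomuyay


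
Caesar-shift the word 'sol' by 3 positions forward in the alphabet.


Shift each letter by 3: s -> v, o -> r, l -> o. Result: 'vro'.

vro


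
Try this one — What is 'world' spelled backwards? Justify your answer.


Reverse 'world' character by character: 'dlrow'.

dlrow


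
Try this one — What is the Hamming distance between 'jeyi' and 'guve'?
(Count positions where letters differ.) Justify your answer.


Alignment:
Position 1: 'j' vs 'g' = DIFFER
Position 2: 'e' vs 'u' = DIFFER
Position 3: 'y' vs 'v' = DIFFER
Position 4: 'i' vs 'e' = DIFFER
Total differences: 4

4


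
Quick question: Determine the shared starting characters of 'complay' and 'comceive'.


Compare from the start: 3 characters match: 'com'. Mismatch at position 4: 'p' vs 'c'.

com


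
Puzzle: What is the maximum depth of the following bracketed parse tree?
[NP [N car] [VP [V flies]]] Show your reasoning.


Count bracket nesting levels:
'[' at pos 0: depth = 1
'[' at pos 4: depth = 2
'[' at pos 12: depth = 2
'[' at pos 16: depth = 3
Maximum depth reached: 3

3


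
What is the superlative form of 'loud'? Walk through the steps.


Apply superlative formation (add -est): 'loud' -> 'loudest'.

loudest


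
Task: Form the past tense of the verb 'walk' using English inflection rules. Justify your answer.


Apply rule: Add -ed. 'walk' becomes 'walked'.

walked


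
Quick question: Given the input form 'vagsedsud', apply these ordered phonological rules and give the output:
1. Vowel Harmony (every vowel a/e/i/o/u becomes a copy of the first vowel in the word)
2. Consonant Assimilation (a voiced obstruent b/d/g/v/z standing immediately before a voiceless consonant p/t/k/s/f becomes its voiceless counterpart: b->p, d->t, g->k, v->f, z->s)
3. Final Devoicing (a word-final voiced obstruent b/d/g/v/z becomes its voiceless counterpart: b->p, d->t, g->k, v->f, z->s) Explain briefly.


Starting form: 'vagsedsud'
Rule 1: Vowel Harmony: all vowels become 'a' (matching first vowel). 'vagsedsud' -> 'vagsadsad'
Rule 2: Consonant Assimilation: voiced obstruent before voiceless consonant becomes voiceless ('gs' -> 'ks', 'ds' -> 'ts'). 'vagsadsad' -> 'vaksatsad'
Rule 3: Final Devoicing: word-final voiced obstruent 'd' becomes voiceless 't'. 'vaksatsad' -> 'vaksatsat'
Final form: 'vaksatsat'

vaksatsat


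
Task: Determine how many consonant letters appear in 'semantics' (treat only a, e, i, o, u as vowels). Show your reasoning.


Consonants in 'semantics': s, m, n, t, c, s = 6 consonants.

6


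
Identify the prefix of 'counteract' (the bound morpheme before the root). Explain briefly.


The word 'counteract' = 'counter' (prefix) + 'act' (root). The prefix is 'counter'.

counter


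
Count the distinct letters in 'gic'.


Unique letters in 'gic': {c, g, i} = 3 distinct letters.

3


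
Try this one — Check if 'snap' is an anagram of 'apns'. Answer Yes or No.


Sorted letters of 'snap': 'anps'
Sorted letters of 'apns': 'anps'
They match.

Yes


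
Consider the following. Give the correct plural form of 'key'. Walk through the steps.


Apply rule: Add -s. 'key' becomes 'keys'.

keys


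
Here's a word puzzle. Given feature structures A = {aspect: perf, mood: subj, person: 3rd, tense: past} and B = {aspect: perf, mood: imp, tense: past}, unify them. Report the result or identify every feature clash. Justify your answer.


Compare features:
aspect: A=perf vs B=perf -> unified: perf
mood: A=subj vs B=imp -> CLASH
person: A=3rd vs B=_ -> unified: 3rd
tense: A=past vs B=past -> unified: past
Clash detected on feature 'mood' (subj vs imp); unification fails.

CLASH on 'mood' (subj vs imp)


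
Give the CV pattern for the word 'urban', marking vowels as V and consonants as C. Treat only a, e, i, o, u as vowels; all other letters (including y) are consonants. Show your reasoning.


Letter mapping: u = V, r = C, b = C, a = V, n = C.

VCCVC


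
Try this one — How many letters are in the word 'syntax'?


Spell out 'syntax' and number each letter: s(1), y(2), n(3), t(4), a(5), x(6). Total: 6 letters.

6


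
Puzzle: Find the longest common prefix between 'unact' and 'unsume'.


Compare from the start: 2 characters match: 'un'. Mismatch at position 3: 'a' vs 's'.

un


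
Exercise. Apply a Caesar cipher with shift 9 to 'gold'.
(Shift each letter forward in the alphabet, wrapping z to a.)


Shift each letter by 9: g -> p, o -> x, l -> u, d -> m. Result: 'pxum'.

pxum


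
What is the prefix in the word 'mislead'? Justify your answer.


The word 'mislead' = 'mis' (prefix) + 'lead' (root). The prefix is 'mis'.

mis


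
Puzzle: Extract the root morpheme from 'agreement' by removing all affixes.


Remove suffix '-ment' from 'agreement' to get root 'agree'.

agree


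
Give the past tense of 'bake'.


Apply rule: Add -d (word ends in -e). 'bake' becomes 'baked'.

baked


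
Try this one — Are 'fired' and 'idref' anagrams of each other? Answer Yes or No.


Sorted letters of 'fired': 'defir'
Sorted letters of 'idref': 'defir'
They match.

Yes


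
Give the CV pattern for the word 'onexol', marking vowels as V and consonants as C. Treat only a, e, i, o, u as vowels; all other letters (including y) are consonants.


Letter mapping: o = V, n = C, e = V, x = C, o = V, l = C.

VCVCVC


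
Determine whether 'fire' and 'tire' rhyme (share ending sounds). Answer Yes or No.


Rime (stressed vowel + following sounds) of 'fire': -ire = /aɪər/
Rime of 'tire': -ire = /aɪər/
/aɪər/ and /aɪər/ are the same ending sound, so the words rhyme.

Yes


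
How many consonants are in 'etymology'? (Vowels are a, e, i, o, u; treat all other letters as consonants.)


Consonants in 'etymology': t, y, m, l, g, y = 6 consonants.

6


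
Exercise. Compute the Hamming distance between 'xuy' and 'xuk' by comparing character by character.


Alignment:
Position 1: 'x' vs 'x' = match
Position 2: 'u' vs 'u' = match
Position 3: 'y' vs 'k' = DIFFER
Total differences: 1

1


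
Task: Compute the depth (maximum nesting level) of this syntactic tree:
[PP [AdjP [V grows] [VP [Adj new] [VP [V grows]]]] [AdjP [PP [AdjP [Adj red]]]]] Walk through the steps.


Count bracket nesting levels:
'[' at pos 0: depth = 1
'[' at pos 4: depth = 2
'[' at pos 10: depth = 3
'[' at pos 20: depth = 3
'[' at pos 24: depth = 4
'[' at pos 34: depth = 4
'[' at pos 38: depth = 5
'[' at pos 51: depth = 2
'[' at pos 57: depth = 3
'[' at pos 61: depth = 4
'[' at pos 67: depth = 5
Maximum depth reached: 5

5


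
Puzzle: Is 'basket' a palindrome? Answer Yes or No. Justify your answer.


Forward: 'basket'
Reversed: 'teksab'
They differ.

No


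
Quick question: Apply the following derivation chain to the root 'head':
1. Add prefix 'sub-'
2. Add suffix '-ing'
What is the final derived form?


Step 1: Add prefix 'sub-' to 'head' = 'subhead'
Step 2: Add suffix '-ing' to 'subhead' = 'subheading'

subheading


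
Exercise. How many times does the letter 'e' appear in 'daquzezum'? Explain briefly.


Letter 'e' in 'daquzezum': found at position(s) 6 = 1 occurrence(s).

1


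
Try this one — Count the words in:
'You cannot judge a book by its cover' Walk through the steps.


Split into words: You | cannot | judge | a | book | by | its | cover = 8 words.

8


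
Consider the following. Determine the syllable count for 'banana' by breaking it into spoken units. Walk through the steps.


Break 'banana' into syllables: ba-na-na -> ba | na | na = 3 syllables

3 syllables


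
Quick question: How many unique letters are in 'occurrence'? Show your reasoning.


Unique letters in 'occurrence': {c, e, n, o, r, u} = 6 distinct letters.

6


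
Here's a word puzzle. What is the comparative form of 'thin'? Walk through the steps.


Apply comparative formation (double final consonant, add -er): 'thin' -> 'thinner'.

thinner


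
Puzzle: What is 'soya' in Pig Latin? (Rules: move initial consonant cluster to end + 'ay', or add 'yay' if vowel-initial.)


'soya': move consonant cluster 's' to end and add 'ay': 'oyasay'.

oyasay


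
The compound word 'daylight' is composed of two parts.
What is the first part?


Split 'daylight' into 'day' + 'light'. The first part is 'day'.

day


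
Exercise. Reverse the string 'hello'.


Reverse 'hello' character by character: 'olleh'.

olleh


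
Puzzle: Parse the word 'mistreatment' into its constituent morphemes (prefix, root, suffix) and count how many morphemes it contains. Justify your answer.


Step 1: Identify prefix: 'mis' (meaning: wrongly)
Step 2: Identify root: 'treat'
Step 3: Identify suffix(es): 'ment'
Decomposition: mis- (prefix: wrongly) + treat (root) + -ment (suffix: action/result)
Total morphemes: 3

3 morphemes (mis- (prefix: wrongly) + treat (root) + -ment (suffix: action/result))


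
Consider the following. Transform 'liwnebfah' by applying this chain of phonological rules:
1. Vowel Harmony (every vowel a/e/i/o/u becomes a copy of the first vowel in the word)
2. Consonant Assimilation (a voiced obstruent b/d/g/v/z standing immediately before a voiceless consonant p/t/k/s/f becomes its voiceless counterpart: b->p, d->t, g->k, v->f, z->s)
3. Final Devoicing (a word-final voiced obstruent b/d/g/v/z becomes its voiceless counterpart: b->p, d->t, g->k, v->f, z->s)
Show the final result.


Starting form: 'liwnebfah'
Rule 1: Vowel Harmony: all vowels become 'i' (matching first vowel). 'liwnebfah' -> 'liwnibfih'
Rule 2: Consonant Assimilation: voiced obstruent before voiceless consonant becomes voiceless ('bf' -> 'pf'). 'liwnibfih' -> 'liwnipfih'
Rule 3: Final Devoicing: final consonant 'h' is not one of the voiced obstruents b/d/g/v/z. No change.
Final form: 'liwnipfih'

liwnipfih


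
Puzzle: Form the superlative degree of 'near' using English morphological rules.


Apply superlative formation (add -est): 'near' -> 'nearest'.

nearest


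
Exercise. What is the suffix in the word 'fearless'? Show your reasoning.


The word 'fearless' = 'fear' (root) + '-less' (suffix). The suffix is '-less'.

less


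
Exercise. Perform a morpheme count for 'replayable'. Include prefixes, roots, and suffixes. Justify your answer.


Decomposition: re- (prefix) + play (root) + -able (suffix) = 3 morpheme(s)

3 morphemes


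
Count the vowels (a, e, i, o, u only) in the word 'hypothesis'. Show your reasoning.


Vowels in 'hypothesis': o, e, i = 3 vowels.

3


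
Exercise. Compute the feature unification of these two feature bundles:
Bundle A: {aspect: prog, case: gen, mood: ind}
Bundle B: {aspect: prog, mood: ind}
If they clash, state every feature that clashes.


Compare features:
aspect: A=prog vs B=prog -> unified: prog
case: A=gen vs B=_ -> unified: gen
mood: A=ind vs B=ind -> unified: ind
No clashes found.

Unified: {aspect: prog, case: gen, mood: ind}


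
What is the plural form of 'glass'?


Apply rule: Add -es (sibilant/fricative ending). 'glass' becomes 'glasses'.

glasses


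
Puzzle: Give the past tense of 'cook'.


Apply rule: Add -ed. 'cook' becomes 'cooked'.

cooked


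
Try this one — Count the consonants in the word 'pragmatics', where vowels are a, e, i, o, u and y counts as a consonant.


Consonants in 'pragmatics': p, r, g, m, t, c, s = 7 consonants.

7


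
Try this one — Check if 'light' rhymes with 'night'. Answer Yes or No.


Rime (stressed vowel + following sounds) of 'light': -ight = /aɪt/
Rime of 'night': -ight = /aɪt/
/aɪt/ and /aɪt/ are the same ending sound, so the words rhyme.

Yes


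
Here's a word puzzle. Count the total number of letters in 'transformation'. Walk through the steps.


Spell out 'transformation' and number each letter: t(1), r(2), a(3), n(4), s(5), f(6), o(7), r(8), m(9), a(10), t(11), i(12), o(13), n(14). Total: 14 letters.

14


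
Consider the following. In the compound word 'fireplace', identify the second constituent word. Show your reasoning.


Split 'fireplace' into 'fire' + 'place'. The second part is 'place'.

place


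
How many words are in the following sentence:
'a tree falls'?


Split into words: a | tree | falls = 3 words.

3


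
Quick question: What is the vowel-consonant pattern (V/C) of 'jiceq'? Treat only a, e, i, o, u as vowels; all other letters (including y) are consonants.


Letter mapping: j = C, i = V, c = C, e = V, q = C.

CVCVC


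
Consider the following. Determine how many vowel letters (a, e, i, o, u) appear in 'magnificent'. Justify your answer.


Vowels in 'magnificent': a, i, i, e = 4 vowels.

4


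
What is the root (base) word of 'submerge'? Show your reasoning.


Remove prefix 'sub' from 'submerge' to get root 'merge'.

merge


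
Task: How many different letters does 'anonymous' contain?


Unique letters in 'anonymous': {a, m, n, o, s, u, y} = 7 distinct letters.

7


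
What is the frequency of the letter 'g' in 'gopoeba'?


Letter 'g' in 'gopoeba': found at position(s) 1 = 1 occurrence(s).

1


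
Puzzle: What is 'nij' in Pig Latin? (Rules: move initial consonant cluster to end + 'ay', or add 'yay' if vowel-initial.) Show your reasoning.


'nij': move consonant cluster 'n' to end and add 'ay': 'ijnay'.

ijnay


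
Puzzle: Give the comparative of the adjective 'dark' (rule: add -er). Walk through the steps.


Apply comparative formation (add -er): 'dark' -> 'darker'.

darker


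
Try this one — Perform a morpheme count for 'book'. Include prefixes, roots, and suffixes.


Decomposition: book (free morpheme) = 1 morpheme(s)

1 morphemes


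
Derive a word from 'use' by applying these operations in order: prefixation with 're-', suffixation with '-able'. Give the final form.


Step 1: Add prefix 're-' to 'use' = 'reuse'
Step 2: Add suffix '-able' to 'reuse' = 'reusable'

reusable


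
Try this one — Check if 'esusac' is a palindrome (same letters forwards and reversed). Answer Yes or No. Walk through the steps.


Forward: 'esusac'
Reversed: 'casuse'
They differ.

No


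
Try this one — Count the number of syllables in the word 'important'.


Break 'important' into syllables: im-por-tant -> im | por | tant = 3 syllables

3 syllables


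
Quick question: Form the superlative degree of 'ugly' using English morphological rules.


Apply superlative formation (consonant + y: change y to i, add -est): 'ugly' -> 'ugliest'.

ugliest


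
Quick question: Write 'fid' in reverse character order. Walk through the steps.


Reverse 'fid' character by character: 'dif'.

dif


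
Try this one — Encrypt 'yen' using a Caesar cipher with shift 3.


Shift each letter by 3: y -> b, e -> h, n -> q. Result: 'bhq'.

bhq


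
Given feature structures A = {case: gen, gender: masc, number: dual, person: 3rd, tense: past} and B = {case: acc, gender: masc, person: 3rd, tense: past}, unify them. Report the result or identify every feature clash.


Compare features:
case: A=gen vs B=acc -> CLASH
gender: A=masc vs B=masc -> unified: masc
number: A=dual vs B=_ -> unified: dual
person: A=3rd vs B=3rd -> unified: 3rd
tense: A=past vs B=past -> unified: past
Clash detected on feature 'case' (gen vs acc); unification fails.

CLASH on 'case' (gen vs acc)


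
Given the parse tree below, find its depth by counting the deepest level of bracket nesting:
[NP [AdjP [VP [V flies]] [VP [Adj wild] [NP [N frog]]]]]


Count bracket nesting levels:
'[' at pos 0: depth = 1
'[' at pos 4: depth = 2
'[' at pos 10: depth = 3
'[' at pos 14: depth = 4
'[' at pos 25: depth = 3
'[' at pos 29: depth = 4
'[' at pos 40: depth = 4
'[' at pos 44: depth = 5
Maximum depth reached: 5

5


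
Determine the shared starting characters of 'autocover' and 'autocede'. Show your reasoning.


Compare from the start: 5 characters match: 'autoc'. Mismatch at position 6: 'o' vs 'e'.

autoc


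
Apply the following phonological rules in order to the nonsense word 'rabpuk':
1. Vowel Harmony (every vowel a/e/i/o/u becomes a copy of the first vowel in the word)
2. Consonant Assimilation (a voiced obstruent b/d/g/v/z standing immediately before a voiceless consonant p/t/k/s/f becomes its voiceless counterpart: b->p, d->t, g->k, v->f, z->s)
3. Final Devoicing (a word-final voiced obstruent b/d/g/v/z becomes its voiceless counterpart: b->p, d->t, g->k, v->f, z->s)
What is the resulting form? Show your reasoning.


Starting form: 'rabpuk'
Rule 1: Vowel Harmony: all vowels become 'a' (matching first vowel). 'rabpuk' -> 'rabpak'
Rule 2: Consonant Assimilation: voiced obstruent before voiceless consonant becomes voiceless ('bp' -> 'pp'). 'rabpak' -> 'rappak'
Rule 3: Final Devoicing: final consonant 'k' is not one of the voiced obstruents b/d/g/v/z. No change.
Final form: 'rappak'

rappak


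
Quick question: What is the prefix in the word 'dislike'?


The word 'dislike' = 'dis' (prefix) + 'like' (root). The prefix is 'dis'.

dis


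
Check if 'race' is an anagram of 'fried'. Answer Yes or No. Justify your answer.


Sorted letters of 'race': 'acer'
Sorted letters of 'fried': 'defir'
They do not match.

No


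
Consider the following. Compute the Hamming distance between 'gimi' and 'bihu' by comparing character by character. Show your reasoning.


Alignment:
Position 1: 'g' vs 'b' = DIFFER
Position 2: 'i' vs 'i' = match
Position 3: 'm' vs 'h' = DIFFER
Position 4: 'i' vs 'u' = DIFFER
Total differences: 3

3


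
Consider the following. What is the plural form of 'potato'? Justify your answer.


Apply rule: Add -es (consonant + o). 'potato' becomes 'potatoes'.

potatoes


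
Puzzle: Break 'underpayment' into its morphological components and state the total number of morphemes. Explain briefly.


Step 1: Identify prefix: 'under' (meaning: beneath/insufficient)
Step 2: Identify root: 'pay'
Step 3: Identify suffix(es): 'ment'
Decomposition: under- (prefix: beneath/insufficient) + pay (root) + -ment (suffix: action/result)
Total morphemes: 3

3 morphemes (under- (prefix: beneath/insufficient) + pay (root) + -ment (suffix: action/result))


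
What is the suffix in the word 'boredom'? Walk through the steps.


The word 'boredom' = 'bore' (root) + '-dom' (suffix). The suffix is '-dom'.

dom


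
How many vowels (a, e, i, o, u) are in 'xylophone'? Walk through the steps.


Vowels in 'xylophone': o, o, e = 3 vowels.

3


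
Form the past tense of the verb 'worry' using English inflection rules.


Apply rule: Change -y to -ied. 'worry' becomes 'worried'.

worried


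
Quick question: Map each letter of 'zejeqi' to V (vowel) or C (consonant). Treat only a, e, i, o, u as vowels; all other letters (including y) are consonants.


Letter mapping: z = C, e = V, j = C, e = V, q = C, i = V.

CVCVCV


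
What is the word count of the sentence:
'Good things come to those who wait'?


Split into words: Good | things | come | to | those | who | wait = 7 words.

7


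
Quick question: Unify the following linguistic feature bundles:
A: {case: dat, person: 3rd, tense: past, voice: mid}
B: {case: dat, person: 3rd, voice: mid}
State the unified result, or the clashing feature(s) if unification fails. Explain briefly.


Compare features:
case: A=dat vs B=dat -> unified: dat
person: A=3rd vs B=3rd -> unified: 3rd
tense: A=past vs B=_ -> unified: past
voice: A=mid vs B=mid -> unified: mid
No clashes found.

Unified: {case: dat, person: 3rd, tense: past, voice: mid}


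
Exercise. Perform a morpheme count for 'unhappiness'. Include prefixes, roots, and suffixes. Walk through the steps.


Decomposition: un- (prefix) + happy (root) + -ness (suffix) = 3 morpheme(s)

3 morphemes


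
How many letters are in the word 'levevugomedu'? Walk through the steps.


Spell out 'levevugomedu' and number each letter: l(1), e(2), v(3), e(4), v(5), u(6), g(7), o(8), m(9), e(10), d(11), u(12). Total: 12 letters.

12


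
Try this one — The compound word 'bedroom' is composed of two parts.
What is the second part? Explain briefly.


Split 'bedroom' into 'bed' + 'room'. The second part is 'room'.

room


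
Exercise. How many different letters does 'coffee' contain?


Unique letters in 'coffee': {c, e, f, o} = 4 distinct letters.

4


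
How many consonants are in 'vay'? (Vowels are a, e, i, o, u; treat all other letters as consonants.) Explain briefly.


Consonants in 'vay': v, y = 2 consonants.

2


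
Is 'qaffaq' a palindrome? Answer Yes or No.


Forward: 'qaffaq'
Reversed: 'qaffaq'
They are identical.

Yes


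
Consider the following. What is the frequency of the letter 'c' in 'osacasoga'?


Letter 'c' in 'osacasoga': found at position(s) 4 = 1 occurrence(s).

1


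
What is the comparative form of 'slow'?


Apply comparative formation (add -er): 'slow' -> 'slower'.

slower


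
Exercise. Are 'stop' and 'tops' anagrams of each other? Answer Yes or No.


Sorted letters of 'stop': 'opst'
Sorted letters of 'tops': 'opst'
They match.

Yes


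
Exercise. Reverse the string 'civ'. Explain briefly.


Reverse 'civ' character by character: 'vic'.

vic


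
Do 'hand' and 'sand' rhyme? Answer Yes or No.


Rime (stressed vowel + following sounds) of 'hand': -and = /ænd/
Rime of 'sand': -and = /ænd/
/ænd/ and /ænd/ are the same ending sound, so the words rhyme.

Yes


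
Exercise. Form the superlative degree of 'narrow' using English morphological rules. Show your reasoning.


Apply superlative formation (add -est): 'narrow' -> 'narrowest'.

narrowest


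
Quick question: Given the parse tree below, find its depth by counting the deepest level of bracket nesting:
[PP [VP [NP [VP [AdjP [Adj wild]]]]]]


Count bracket nesting levels:
'[' at pos 0: depth = 1
'[' at pos 4: depth = 2
'[' at pos 8: depth = 3
'[' at pos 12: depth = 4
'[' at pos 16: depth = 5
'[' at pos 22: depth = 6
Maximum depth reached: 6

6


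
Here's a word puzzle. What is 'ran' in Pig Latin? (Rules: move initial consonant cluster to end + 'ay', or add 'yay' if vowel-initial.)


'ran': move consonant cluster 'r' to end and add 'ay': 'anray'.

anray


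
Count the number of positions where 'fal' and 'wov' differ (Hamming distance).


Alignment:
Position 1: 'f' vs 'w' = DIFFER
Position 2: 'a' vs 'o' = DIFFER
Position 3: 'l' vs 'v' = DIFFER
Total differences: 3

3


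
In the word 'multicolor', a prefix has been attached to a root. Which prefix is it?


The word 'multicolor' = 'multi' (prefix) + 'color' (root). The prefix is 'multi'.

multi


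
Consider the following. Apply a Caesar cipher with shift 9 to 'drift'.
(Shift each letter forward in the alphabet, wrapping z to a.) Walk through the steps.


Shift each letter by 9: d -> m, r -> a, i -> r, f -> o, t -> c. Result: 'maroc'.

maroc


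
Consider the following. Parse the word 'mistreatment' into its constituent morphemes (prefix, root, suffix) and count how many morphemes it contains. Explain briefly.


Step 1: Identify prefix: 'mis' (meaning: wrongly)
Step 2: Identify root: 'treat'
Step 3: Identify suffix(es): 'ment'
Decomposition: mis- (prefix: wrongly) + treat (root) + -ment (suffix: action/result)
Total morphemes: 3

3 morphemes (mis- (prefix: wrongly) + treat (root) + -ment (suffix: action/result))


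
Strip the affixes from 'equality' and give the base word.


Remove suffix '-ity' from 'equality' to get root 'equal'.

equal


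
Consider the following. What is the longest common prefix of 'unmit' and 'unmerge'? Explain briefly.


Compare from the start: 3 characters match: 'unm'. Mismatch at position 4: 'i' vs 'e'.

unm


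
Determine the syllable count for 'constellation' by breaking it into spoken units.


Break 'constellation' into syllables: con-stel-la-tion -> con | stel | la | tion = 4 syllables

4 syllables


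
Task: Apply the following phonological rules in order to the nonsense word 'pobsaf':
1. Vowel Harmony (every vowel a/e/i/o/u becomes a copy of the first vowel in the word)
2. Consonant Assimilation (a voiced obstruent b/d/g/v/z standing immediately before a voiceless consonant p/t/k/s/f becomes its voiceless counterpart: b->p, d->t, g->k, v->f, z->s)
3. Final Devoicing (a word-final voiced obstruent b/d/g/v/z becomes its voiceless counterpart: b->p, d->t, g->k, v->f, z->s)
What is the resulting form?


Starting form: 'pobsaf'
Rule 1: Vowel Harmony: all vowels become 'o' (matching first vowel). 'pobsaf' -> 'pobsof'
Rule 2: Consonant Assimilation: voiced obstruent before voiceless consonant becomes voiceless ('bs' -> 'ps'). 'pobsof' -> 'popsof'
Rule 3: Final Devoicing: final consonant 'f' is not one of the voiced obstruents b/d/g/v/z. No change.
Final form: 'popsof'

popsof


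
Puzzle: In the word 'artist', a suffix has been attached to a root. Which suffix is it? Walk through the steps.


The word 'artist' = 'art' (root) + '-ist' (suffix). The suffix is '-ist'.

ist


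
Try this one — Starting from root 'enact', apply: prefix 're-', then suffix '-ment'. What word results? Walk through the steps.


Step 1: Add prefix 're-' to 'enact' = 'reenact'
Step 2: Add suffix '-ment' to 'reenact' = 'reenactment'

reenactment


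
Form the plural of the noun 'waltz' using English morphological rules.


Apply rule: Add -es (sibilant/fricative ending). 'waltz' becomes 'waltzes'.

waltzes


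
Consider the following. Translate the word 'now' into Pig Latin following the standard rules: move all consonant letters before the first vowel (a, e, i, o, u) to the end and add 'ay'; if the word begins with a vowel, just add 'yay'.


'now': move consonant cluster 'n' to end and add 'ay': 'ownay'.

ownay


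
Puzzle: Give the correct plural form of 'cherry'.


Apply rule: Change -y to -ies (consonant + y). 'cherry' becomes 'cherries'.

cherries


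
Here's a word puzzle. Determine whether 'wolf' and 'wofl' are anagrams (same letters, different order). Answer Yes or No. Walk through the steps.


Sorted letters of 'wolf': 'flow'
Sorted letters of 'wofl': 'flow'
They match.

Yes


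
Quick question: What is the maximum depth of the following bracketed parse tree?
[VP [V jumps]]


Count bracket nesting levels:
'[' at pos 0: depth = 1
'[' at pos 4: depth = 2
Maximum depth reached: 2

2


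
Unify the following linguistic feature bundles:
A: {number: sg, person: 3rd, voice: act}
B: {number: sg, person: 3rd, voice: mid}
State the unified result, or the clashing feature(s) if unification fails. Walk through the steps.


Compare features:
number: A=sg vs B=sg -> unified: sg
person: A=3rd vs B=3rd -> unified: 3rd
voice: A=act vs B=mid -> CLASH
Clash detected on feature 'voice' (act vs mid); unification fails.

CLASH on 'voice' (act vs mid)


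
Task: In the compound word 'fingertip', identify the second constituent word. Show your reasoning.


Split 'fingertip' into 'finger' + 'tip'. The second part is 'tip'.

tip


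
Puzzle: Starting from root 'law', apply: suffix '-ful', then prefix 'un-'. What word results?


Step 1: Add suffix '-ful' to 'law' = 'lawful'
Step 2: Add prefix 'un-' to 'lawful' = 'unlawful'

unlawful


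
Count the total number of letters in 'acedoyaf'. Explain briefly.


Spell out 'acedoyaf' and number each letter: a(1), c(2), e(3), d(4), o(5), y(6), a(7), f(8). Total: 8 letters.

8


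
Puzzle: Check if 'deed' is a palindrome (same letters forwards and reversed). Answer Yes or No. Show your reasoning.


Forward: 'deed'
Reversed: 'deed'
They are identical.

Yes


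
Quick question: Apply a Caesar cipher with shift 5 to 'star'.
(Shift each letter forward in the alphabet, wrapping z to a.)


Shift each letter by 5: s -> x, t -> y, a -> f, r -> w. Result: 'xyfw'.

xyfw


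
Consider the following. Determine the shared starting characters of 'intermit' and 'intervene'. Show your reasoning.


Compare from the start: 5 characters match: 'inter'. Mismatch at position 6: 'm' vs 'v'.

inter


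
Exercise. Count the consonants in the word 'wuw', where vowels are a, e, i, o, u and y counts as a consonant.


Consonants in 'wuw': w, w = 2 consonants.

2


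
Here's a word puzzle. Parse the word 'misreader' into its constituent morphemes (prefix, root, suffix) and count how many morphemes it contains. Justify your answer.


Step 1: Identify prefix: 'mis' (meaning: wrongly)
Step 2: Identify root: 'read'
Step 3: Identify suffix(es): 'er'
Decomposition: mis- (prefix: wrongly) + read (root) + -er (suffix: one who)
Total morphemes: 3

3 morphemes (mis- (prefix: wrongly) + read (root) + -er (suffix: one who))


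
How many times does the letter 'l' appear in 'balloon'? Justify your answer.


Letter 'l' in 'balloon': found at position(s) 3, 4 = 2 occurrence(s).

2


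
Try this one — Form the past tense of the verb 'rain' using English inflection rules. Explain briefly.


Apply rule: Add -ed. 'rain' becomes 'rained'.

rained


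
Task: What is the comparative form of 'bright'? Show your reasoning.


Apply comparative formation (add -er): 'bright' -> 'brighter'.

brighter


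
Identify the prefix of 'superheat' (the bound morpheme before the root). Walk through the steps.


The word 'superheat' = 'super' (prefix) + 'heat' (root). The prefix is 'super'.

super


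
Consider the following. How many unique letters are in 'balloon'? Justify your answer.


Unique letters in 'balloon': {a, b, l, n, o} = 5 distinct letters.

5


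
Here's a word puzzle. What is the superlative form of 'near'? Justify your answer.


Apply superlative formation (add -est): 'near' -> 'nearest'.

nearest


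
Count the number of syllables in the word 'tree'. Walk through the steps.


Break 'tree' into syllables: tree -> tree = 1 syllable

1 syllable


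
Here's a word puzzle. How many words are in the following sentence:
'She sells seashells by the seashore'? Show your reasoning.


Split into words: She | sells | seashells | by | the | seashore = 6 words.

6


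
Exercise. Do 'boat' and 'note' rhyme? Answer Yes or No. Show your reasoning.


Rime (stressed vowel + following sounds) of 'boat': -oat = /oʊt/
Rime of 'note': -ote = /oʊt/
/oʊt/ and /oʊt/ are the same ending sound, so the words rhyme.

Yes


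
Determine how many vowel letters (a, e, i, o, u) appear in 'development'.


Vowels in 'development': e, e, o, e = 4 vowels.

4


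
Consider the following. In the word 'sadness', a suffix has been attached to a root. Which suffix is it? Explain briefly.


The word 'sadness' = 'sad' (root) + '-ness' (suffix). The suffix is '-ness'.

ness


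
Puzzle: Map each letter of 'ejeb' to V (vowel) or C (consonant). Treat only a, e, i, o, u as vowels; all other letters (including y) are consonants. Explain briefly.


Letter mapping: e = V, j = C, e = V, b = C.

VCVC


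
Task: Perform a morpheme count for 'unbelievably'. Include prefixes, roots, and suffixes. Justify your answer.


Decomposition: un- (prefix) + believe (root) + -able (suffix) + -ly (suffix) = 4 morpheme(s)

4 morphemes


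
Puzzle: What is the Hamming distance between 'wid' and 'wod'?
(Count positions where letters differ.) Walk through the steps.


Alignment:
Position 1: 'w' vs 'w' = match
Position 2: 'i' vs 'o' = DIFFER
Position 3: 'd' vs 'd' = match
Total differences: 1

1


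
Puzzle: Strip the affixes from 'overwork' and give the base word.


Remove prefix 'over' from 'overwork' to get root 'work'.

work


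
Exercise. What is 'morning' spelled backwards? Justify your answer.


Reverse 'morning' character by character: 'gninrom'.

gninrom


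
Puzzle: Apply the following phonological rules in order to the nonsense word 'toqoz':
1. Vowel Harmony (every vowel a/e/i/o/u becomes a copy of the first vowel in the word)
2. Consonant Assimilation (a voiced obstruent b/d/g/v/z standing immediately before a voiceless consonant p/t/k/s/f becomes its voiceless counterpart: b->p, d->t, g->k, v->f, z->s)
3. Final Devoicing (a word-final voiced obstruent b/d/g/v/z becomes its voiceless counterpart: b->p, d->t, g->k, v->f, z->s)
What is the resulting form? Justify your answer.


Starting form: 'toqoz'
Rule 1: Vowel Harmony: all vowels already match. No change.
Rule 2: Consonant Assimilation: no voiced obstruent (b/d/g/v/z) stands immediately before a voiceless consonant (p/t/k/s/f). No change.
Rule 3: Final Devoicing: word-final voiced obstruent 'z' becomes voiceless 's'. 'toqoz' -> 'toqos'
Final form: 'toqos'

toqos


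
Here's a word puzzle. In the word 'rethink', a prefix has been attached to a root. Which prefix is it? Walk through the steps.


The word 'rethink' = 're' (prefix) + 'think' (root). The prefix is 're'.

re


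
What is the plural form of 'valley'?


Apply rule: Add -s. 'valley' becomes 'valleys'.

valleys


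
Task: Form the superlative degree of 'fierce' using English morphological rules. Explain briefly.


Apply superlative formation (ends in e: add -st): 'fierce' -> 'fiercest'.

fiercest


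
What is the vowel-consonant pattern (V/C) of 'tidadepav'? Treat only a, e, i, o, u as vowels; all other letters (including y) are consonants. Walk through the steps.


Letter mapping: t = C, i = V, d = C, a = V, d = C, e = V, p = C, a = V, v = C.

CVCVCVCVC


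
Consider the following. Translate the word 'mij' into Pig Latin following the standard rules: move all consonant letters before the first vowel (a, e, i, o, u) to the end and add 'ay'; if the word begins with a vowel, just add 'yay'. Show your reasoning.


'mij': move consonant cluster 'm' to end and add 'ay': 'ijmay'.

ijmay


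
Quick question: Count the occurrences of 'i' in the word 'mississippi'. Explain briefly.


Letter 'i' in 'mississippi': found at position(s) 2, 5, 8, 11 = 4 occurrence(s).

4


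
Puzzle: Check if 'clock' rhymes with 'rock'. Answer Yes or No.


Rime (stressed vowel + following sounds) of 'clock': -ock = /ɒk/
Rime of 'rock': -ock = /ɒk/
/ɒk/ and /ɒk/ are the same ending sound, so the words rhyme.

Yes


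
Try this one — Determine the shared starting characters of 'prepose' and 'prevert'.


Compare from the start: 3 characters match: 'pre'. Mismatch at position 4: 'p' vs 'v'.

pre


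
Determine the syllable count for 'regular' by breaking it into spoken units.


Break 'regular' into syllables: reg-u-lar -> reg | u | lar = 3 syllables

3 syllables


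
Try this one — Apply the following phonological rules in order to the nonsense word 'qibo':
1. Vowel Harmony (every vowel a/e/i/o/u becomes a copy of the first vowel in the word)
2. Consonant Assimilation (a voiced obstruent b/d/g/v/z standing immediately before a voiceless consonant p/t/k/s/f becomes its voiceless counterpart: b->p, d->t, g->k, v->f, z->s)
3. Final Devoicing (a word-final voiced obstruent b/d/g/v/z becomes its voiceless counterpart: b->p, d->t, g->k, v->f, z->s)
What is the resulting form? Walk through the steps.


Starting form: 'qibo'
Rule 1: Vowel Harmony: all vowels become 'i' (matching first vowel). 'qibo' -> 'qibi'
Rule 2: Consonant Assimilation: no voiced obstruent (b/d/g/v/z) stands immediately before a voiceless consonant (p/t/k/s/f). No change.
Rule 3: Final Devoicing: the word ends in the vowel 'i', not a consonant. No change.
Final form: 'qibi'

qibi


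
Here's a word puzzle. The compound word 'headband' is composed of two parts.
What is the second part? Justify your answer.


Split 'headband' into 'head' + 'band'. The second part is 'band'.

band


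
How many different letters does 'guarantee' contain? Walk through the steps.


Unique letters in 'guarantee': {a, e, g, n, r, t, u} = 7 distinct letters.

7


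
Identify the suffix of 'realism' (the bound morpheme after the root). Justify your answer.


The word 'realism' = 'real' (root) + '-ism' (suffix). The suffix is '-ism'.

ism


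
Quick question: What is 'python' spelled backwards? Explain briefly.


Reverse 'python' character by character: 'nohtyp'.

nohtyp


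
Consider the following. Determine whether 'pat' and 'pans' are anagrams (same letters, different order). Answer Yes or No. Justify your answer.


Sorted letters of 'pat': 'apt'
Sorted letters of 'pans': 'anps'
They do not match.

No


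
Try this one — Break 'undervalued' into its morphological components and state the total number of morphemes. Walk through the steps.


Step 1: Identify prefix: 'under' (meaning: beneath/insufficient)
Step 2: Identify root: 'value'
Step 3: Identify suffix(es): 'ed'
Decomposition: under- (prefix: beneath/insufficient) + value (root) + -ed (suffix: past)
Total morphemes: 3

3 morphemes (under- (prefix: beneath/insufficient) + value (root) + -ed (suffix: past))


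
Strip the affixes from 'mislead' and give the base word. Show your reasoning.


Remove prefix 'mis' from 'mislead' to get root 'lead'.

lead


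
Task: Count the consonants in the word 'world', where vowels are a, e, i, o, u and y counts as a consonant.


Consonants in 'world': w, r, l, d = 4 consonants.

4


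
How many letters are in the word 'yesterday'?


Spell out 'yesterday' and number each letter: y(1), e(2), s(3), t(4), e(5), r(6), d(7), a(8), y(9). Total: 9 letters.

9


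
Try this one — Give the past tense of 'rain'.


Apply rule: Add -ed. 'rain' becomes 'rained'.

rained


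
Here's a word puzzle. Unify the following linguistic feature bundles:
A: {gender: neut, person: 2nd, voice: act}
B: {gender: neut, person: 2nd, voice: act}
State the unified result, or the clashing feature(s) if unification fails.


Compare features:
gender: A=neut vs B=neut -> unified: neut
person: A=2nd vs B=2nd -> unified: 2nd
voice: A=act vs B=act -> unified: act
No clashes found.

Unified: {gender: neut, person: 2nd, voice: act}


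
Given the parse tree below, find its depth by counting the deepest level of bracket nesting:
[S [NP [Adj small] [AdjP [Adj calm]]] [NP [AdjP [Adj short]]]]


Count bracket nesting levels:
'[' at pos 0: depth = 1
'[' at pos 3: depth = 2
'[' at pos 7: depth = 3
'[' at pos 19: depth = 3
'[' at pos 25: depth = 4
'[' at pos 38: depth = 2
'[' at pos 42: depth = 3
'[' at pos 48: depth = 4
Maximum depth reached: 4

4


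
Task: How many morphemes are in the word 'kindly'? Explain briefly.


Decomposition: kind (root) + -ly (suffix) = 2 morpheme(s)

2 morphemes


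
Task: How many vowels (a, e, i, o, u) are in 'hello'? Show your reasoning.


Vowels in 'hello': e, o = 2 vowels.

2


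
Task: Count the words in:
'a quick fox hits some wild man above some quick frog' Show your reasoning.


Split into words: a | quick | fox | hits | some | wild | man | above | some | quick | frog = 11 words.

11


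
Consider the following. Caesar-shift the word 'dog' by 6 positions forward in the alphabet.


Shift each letter by 6: d -> j, o -> u, g -> m. Result: 'jum'.

jum


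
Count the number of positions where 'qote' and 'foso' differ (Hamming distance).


Alignment:
Position 1: 'q' vs 'f' = DIFFER
Position 2: 'o' vs 'o' = match
Position 3: 't' vs 's' = DIFFER
Position 4: 'e' vs 'o' = DIFFER
Total differences: 3

3


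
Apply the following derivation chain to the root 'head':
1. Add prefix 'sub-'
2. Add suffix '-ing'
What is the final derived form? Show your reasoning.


Step 1: Add prefix 'sub-' to 'head' = 'subhead'
Step 2: Add suffix '-ing' to 'subhead' = 'subheading'

subheading
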